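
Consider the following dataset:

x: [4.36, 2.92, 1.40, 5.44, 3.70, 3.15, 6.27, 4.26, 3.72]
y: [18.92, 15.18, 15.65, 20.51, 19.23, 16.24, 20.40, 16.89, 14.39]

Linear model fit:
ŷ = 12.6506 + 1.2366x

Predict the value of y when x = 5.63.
ŷ = 19.6127

To predict y for x = 5.63, substitute into the regression equation:

ŷ = 12.6506 + 1.2366 × 5.63
ŷ = 12.6506 + 6.9621
ŷ = 19.6127

This is a point prediction; actual observations scatter around it by roughly the residual standard deviation.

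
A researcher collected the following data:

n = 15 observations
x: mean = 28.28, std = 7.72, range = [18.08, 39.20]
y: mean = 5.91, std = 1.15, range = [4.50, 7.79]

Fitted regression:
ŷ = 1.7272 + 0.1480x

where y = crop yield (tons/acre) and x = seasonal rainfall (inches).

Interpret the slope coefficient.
On average, crop yield is about 0.1480 tons/acre higher for every extra inch of rainfall.

The slope coefficient β₁ = 0.1480 represents the marginal effect of rainfall on crop yield.

Interpretation:
- Rainfall up by 1 inch → predicted crop yield increases by 0.1480 tons/acre
- The effect is assumed constant over the observed range of x (linearity)

The intercept β₀ = 1.7272 is the predicted crop yield when rainfall = 0; since the smallest observed x is 18.08, this is an extrapolation and mainly anchors the line.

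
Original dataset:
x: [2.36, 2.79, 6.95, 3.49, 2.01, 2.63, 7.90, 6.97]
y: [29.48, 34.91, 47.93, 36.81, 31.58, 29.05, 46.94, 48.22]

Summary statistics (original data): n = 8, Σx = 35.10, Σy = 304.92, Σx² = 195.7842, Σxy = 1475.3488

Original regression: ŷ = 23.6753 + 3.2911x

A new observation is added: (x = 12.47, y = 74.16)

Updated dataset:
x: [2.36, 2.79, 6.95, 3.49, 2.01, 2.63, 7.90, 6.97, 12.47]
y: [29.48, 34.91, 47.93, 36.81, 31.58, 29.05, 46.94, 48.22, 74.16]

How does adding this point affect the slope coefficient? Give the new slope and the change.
The slope changes from 3.2911 to 3.9707 (change of +0.6796, or +20.6%).

x = 12.47 lies well outside the original x-range [2.01, 7.90] (x̄ ≈ 4.39), so this observation has high leverage and can move the slope substantially.

Step 1: Update the sums with the new point (n goes from 8 to 9)
Σx  = 35.10 + 12.47 = 47.57
Σy  = 304.92 + 74.16 = 379.08
Σx² = 195.7842 + 12.47² = 195.7842 + 155.5009 = 351.2851
Σxy = 1475.3488 + 12.47×74.16 = 1475.3488 + 924.7752 = 2400.1240

Step 2: Recompute the slope with b₁ = (nΣxy − ΣxΣy) / (nΣx² − (Σx)²)
Numerator   = 9×2400.1240 − 47.57×379.08 = 21601.1160 − 18032.8356 = 3568.2804
Denominator = 9×351.2851 − 47.57² = 3161.5659 − 2262.9049 = 898.6610
b₁(new) = 3568.2804 / 898.6610 = 3.9707

(Same formula on the original sums: (8×1475.3488 − 35.10×304.92) / (8×195.7842 − 35.10²) = 1100.0984 / 334.2636 = 3.2911, matching the given fit.)

Step 3: Change in slope
Δβ₁ = 3.9707 − 3.2911 = +0.6796
Relative change = +0.6796 / 3.2911 × 100% = +20.6%
→ the slope increases when the point is added.

Because the point sits above the extension of the original line at a high-leverage x, it tilts the fit up.
In practice: check such a point for data-entry or measurement error.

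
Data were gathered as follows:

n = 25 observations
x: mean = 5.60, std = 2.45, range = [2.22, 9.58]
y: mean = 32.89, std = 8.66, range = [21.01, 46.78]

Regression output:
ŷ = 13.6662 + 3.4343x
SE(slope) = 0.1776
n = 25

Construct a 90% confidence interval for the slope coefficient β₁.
The 90% CI for β₁ is (3.1299, 3.7387)

Confidence interval for the slope:

The 90% CI for β₁ is: β̂₁ ± t*(α/2, n-2) × SE(β̂₁)

Step 1: Find critical t-value
- Confidence level = 0.9
- Degrees of freedom = n - 2 = 25 - 2 = 23
- t*(α/2, 23) = 1.7139

Step 2: Calculate margin of error
Margin = 1.7139 × 0.1776 = 0.3044

Step 3: Construct interval
CI = 3.4343 ± 0.3044
CI = (3.1299, 3.7387)

Interpretation: each one-unit increase in x is associated with a change in mean y of between 3.1299 and 3.7387, with 90% confidence.
Both endpoints are positive, so the data support a genuinely positive slope at this confidence level.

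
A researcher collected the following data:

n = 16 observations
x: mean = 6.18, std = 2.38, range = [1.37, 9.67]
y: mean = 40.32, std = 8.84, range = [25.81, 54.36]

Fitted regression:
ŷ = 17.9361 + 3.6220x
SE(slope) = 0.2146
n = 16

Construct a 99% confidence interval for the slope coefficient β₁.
The 99% CI for β₁ is (2.9832, 4.2608)

Confidence interval for the slope:

The 99% CI for β₁ is: β̂₁ ± t*(α/2, n-2) × SE(β̂₁)

Step 1: Find critical t-value
- Confidence level = 0.99
- Degrees of freedom = n - 2 = 16 - 2 = 14
- t*(α/2, 14) = 2.9768

Step 2: Calculate margin of error
Margin = 2.9768 × 0.2146 = 0.6388

Step 3: Construct interval
CI = 3.6220 ± 0.6388
CI = (2.9832, 4.2608)

Interpretation: each one-unit increase in x is associated with a change in mean y of between 2.9832 and 4.2608, with 99% confidence.
Both endpoints are positive, so the data support a genuinely positive slope at this confidence level.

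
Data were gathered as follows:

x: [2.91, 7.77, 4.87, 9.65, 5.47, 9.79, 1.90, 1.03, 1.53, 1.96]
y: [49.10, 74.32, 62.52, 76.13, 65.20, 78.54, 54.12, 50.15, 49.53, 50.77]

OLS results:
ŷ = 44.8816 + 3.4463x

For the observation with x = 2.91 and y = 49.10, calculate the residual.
Residual = -5.8103

The residual is the difference between the actual value and the predicted value:

Residual = y - ŷ

Step 1: Calculate predicted value
ŷ = 44.8816 + 3.4463 × 2.91
ŷ = 54.9103

Step 2: Calculate residual
Residual = 49.10 - 54.9103
Residual = -5.8103

Sign check: y < ŷ, so the point is below the line and the fit overestimates here.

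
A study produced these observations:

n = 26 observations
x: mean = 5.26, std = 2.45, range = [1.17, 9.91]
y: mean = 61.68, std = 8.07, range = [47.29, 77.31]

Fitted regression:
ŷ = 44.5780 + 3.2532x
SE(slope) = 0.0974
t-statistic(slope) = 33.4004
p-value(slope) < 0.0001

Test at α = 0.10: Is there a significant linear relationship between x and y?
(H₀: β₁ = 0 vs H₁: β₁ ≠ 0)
p-value < 0.0001 < α = 0.10, so we reject H₀. The relationship is significant.

Hypothesis test for the slope coefficient:

H₀: β₁ = 0 (no linear relationship)
H₁: β₁ ≠ 0 (linear relationship exists)

Test statistic: t = β̂₁ / SE(β̂₁) = 3.2532 / 0.0974 = 33.4004

The p-value (<0.0001) is the probability, under H₀, of a t-statistic at least as extreme as |t| = 33.4004 (two-sided, df = n − 2 = 24).

Decision rule: reject H₀ if p-value < α.
p-value < 0.0001 < α = 0.10 → reject H₀.

Conclusion: the linear association between x and y is significant at the 10% level.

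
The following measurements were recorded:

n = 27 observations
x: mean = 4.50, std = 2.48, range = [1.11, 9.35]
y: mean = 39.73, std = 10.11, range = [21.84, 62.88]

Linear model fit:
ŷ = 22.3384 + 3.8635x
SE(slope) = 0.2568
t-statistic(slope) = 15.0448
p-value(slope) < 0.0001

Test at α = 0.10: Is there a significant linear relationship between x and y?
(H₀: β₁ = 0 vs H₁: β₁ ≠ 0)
Reject H₀: p-value < 0.0001 < α = 0.10. The linear relationship is significant at the 10% level.

Hypothesis test for the slope coefficient:

H₀: β₁ = 0 (no linear relationship)
H₁: β₁ ≠ 0 (linear relationship exists)

Test statistic: t = β̂₁ / SE(β̂₁) = 3.8635 / 0.2568 = 15.0448

The p-value (<0.0001) is the probability, under H₀, of a t-statistic at least as extreme as |t| = 15.0448 (two-sided, df = n − 2 = 25).

Decision rule: reject H₀ if p-value < α.
p-value < 0.0001 < α = 0.10 → reject H₀.

Conclusion: the linear association between x and y is significant at the 10% level.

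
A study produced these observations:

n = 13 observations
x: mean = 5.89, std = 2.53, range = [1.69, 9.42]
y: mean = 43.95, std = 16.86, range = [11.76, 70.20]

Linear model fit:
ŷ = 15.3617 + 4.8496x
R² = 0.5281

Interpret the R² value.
R² = 0.5281 means 52.81% of the variation in y is explained by the linear relationship with x. This indicates a moderate fit.

The coefficient of determination R² is the fraction of the total variation in y that the fitted line accounts for.

Here R² = 0.5281:
- Explained: 52.81% of the variation in y
- Unexplained (residual): 100% − 52.81% = 47.19%
- Rule of thumb (below 0.3 weak; 0.3 to below 0.7 moderate; 0.7 and above strong) → moderate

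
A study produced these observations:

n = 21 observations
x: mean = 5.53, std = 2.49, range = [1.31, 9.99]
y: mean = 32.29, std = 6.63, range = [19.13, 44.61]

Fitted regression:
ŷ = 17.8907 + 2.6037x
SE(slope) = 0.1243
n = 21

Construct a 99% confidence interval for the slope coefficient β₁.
The 99% CI for β₁ is (2.2481, 2.9593)

Confidence interval for the slope:

The 99% CI for β₁ is: β̂₁ ± t*(α/2, n-2) × SE(β̂₁)

Step 1: Find critical t-value
- Confidence level = 0.99
- Degrees of freedom = n - 2 = 21 - 2 = 19
- t*(α/2, 19) = 2.8609

Step 2: Calculate margin of error
Margin = 2.8609 × 0.1243 = 0.3556

Step 3: Construct interval
CI = 2.6037 ± 0.3556
CI = (2.2481, 2.9593)

Interpretation: intervals built this way capture the true β₁ in 99% of repeated samples; here the plausible range for the per-unit effect of x on y is 2.2481 to 2.9593.
The interval does not include 0, suggesting a significant linear relationship.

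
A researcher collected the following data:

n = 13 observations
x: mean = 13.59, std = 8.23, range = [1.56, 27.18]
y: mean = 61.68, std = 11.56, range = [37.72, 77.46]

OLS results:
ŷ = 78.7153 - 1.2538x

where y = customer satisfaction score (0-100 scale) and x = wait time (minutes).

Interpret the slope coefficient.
An increase of one minute in wait time is associated with a 1.2538 points decrease in predicted satisfaction score.

β₁ = -1.2538 is the change in predicted satisfaction score (points) per additional minute of wait time.

Interpretation:
- Wait time up by 1 minute → predicted satisfaction score decreases by 1.2538 points
- This is a linear approximation: the same per-unit change is assumed across the whole observed x range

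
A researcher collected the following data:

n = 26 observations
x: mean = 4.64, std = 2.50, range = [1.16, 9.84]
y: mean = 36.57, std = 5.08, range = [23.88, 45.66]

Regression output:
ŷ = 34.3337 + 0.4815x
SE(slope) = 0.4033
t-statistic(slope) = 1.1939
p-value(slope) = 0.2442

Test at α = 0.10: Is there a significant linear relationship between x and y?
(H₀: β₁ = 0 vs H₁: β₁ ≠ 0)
Fail to reject H₀: p-value = 0.2442 ≥ α = 0.10. The linear relationship is not significant at the 10% level.

Hypothesis test for the slope coefficient:

H₀: β₁ = 0 (no linear relationship)
H₁: β₁ ≠ 0 (linear relationship exists)

Test statistic: t = β̂₁ / SE(β̂₁) = 0.4815 / 0.4033 = 1.1939

With df = 24, the two-sided p-value for |t| = 1.1939 is 0.2442.

Decision rule: reject H₀ if p-value < α.
p-value = 0.2442 ≥ α = 0.10 → fail to reject H₀.

Conclusion: the linear association between x and y is not significant at the 10% level.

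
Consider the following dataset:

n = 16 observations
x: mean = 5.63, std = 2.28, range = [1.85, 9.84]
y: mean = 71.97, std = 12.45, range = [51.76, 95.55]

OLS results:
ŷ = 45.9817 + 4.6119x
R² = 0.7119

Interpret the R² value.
The model explains 71.19% of the variance in y (R² = 0.7119), leaving 28.81% unexplained; the fit is strong.

R² = 1 − SS_res/SS_tot compares the residual scatter to the total scatter of y about its mean.

Here R² = 0.7119:
- Explained: 71.19% of the variation in y
- Unexplained (residual): 100% − 71.19% = 28.81%
- Rule of thumb (below 0.3 weak; 0.3 to below 0.7 moderate; 0.7 and above strong) → strong

Equivalently, for simple linear regression R² = r², so |r| = √0.7119 ≈ 0.8437.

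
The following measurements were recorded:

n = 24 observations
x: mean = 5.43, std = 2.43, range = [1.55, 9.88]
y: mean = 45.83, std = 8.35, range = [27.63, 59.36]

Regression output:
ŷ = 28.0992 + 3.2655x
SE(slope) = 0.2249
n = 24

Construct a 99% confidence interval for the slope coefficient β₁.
The 99% CI for β₁ is (2.6316, 3.8994)

Confidence interval for the slope:

The 99% CI for β₁ is: β̂₁ ± t*(α/2, n-2) × SE(β̂₁)

Step 1: Find critical t-value
- Confidence level = 0.99
- Degrees of freedom = n - 2 = 24 - 2 = 22
- t*(α/2, 22) = 2.8188

Step 2: Calculate margin of error
Margin = 2.8188 × 0.2249 = 0.6339

Step 3: Construct interval
CI = 3.2655 ± 0.6339
CI = (2.6316, 3.8994)

Interpretation: We are 99% confident that the true slope β₁ lies between 2.6316 and 3.8994.
Both endpoints are positive, so the data support a genuinely positive slope at this confidence level.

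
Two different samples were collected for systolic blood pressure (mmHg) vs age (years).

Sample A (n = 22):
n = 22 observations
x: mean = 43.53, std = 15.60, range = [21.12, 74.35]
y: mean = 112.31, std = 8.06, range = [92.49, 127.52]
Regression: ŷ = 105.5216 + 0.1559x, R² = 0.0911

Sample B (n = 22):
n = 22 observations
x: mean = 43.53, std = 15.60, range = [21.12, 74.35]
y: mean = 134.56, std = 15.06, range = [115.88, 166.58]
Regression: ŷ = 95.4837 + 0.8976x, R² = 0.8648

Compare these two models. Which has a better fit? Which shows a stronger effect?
Model B has the better fit (R² = 0.8648 vs 0.0911). Model B shows the stronger effect (|β₁| = 0.8976 vs 0.1559).

Model Comparison:

Which explains more variance? (R²)
- Model A: R² = 0.0911 → 9.11% of variance in blood pressure explained
- Model B: R² = 0.8648 → 86.48% of variance in blood pressure explained
- 0.8648 > 0.0911 → Model B has the better fit

Effect size (slope magnitude):
- Model A: β₁ = 0.1559 → predicted blood pressure rises 0.1559 mmHg per additional year of age
- Model B: β₁ = 0.8976 → predicted blood pressure rises 0.8976 mmHg per additional year of age
- |0.1559| < |0.8976| → Model B shows the stronger marginal effect

Notes:
- The two samples could reflect different populations, time periods, or measurement quality.
- A better fit (higher R²) doesn't necessarily mean a more important relationship.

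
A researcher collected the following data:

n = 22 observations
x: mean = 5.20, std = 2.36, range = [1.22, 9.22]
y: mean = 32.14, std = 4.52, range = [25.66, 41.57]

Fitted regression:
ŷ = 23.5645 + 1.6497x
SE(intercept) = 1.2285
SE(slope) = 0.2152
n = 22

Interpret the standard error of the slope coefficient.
SE(β̂₁) = 0.2152 is the estimated standard deviation of the slope estimate across repeated samples; relative to β̂₁ = 1.6497 that is 13.0%, a precise estimate.

SE(β̂₁) = 0.2152 says: if we drew many samples of n = 22 from the same population and refit each time, the fitted slopes would scatter with a standard deviation of roughly 0.2152 around the true β₁.

Relative precision:
- SE / |β̂₁| = 0.2152 / 1.6497 = 13.0%
- Rule of thumb (under 20%: precise; 20% to under 50%: moderately precise; 50% or more: imprecise) → precise

Link to the t-test: t = β̂₁ / SE(β̂₁) = 1.6497 / 0.2152 = 7.6659, the statistic for H₀: β₁ = 0.

What drives SE(β̂₁): wider spread of x values → smaller SE; more residual scatter → larger SE.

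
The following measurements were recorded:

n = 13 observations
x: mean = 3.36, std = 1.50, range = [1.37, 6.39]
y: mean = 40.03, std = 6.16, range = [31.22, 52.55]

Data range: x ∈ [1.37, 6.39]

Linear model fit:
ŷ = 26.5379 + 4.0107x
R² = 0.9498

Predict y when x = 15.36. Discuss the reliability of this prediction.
The equation gives ŷ = 88.1423; however x = 15.36 is 8.97 units above the observed range, so this extrapolated value should not be trusted.

Prediction calculation:
ŷ = 26.5379 + 4.0107 × 15.36
ŷ = 88.1423

Reliability:
- Data range: x ∈ [1.37, 6.39]
- Prediction point: x = 15.36 is 8.97 units above the observed range → this is EXTRAPOLATION, not interpolation

Why that matters here:
- The linear relationship may not hold outside the observed range
- There are no observations near this x to validate the fitted line there
- Real relationships often flatten, saturate, or turn nonlinear at extremes

The R² = 0.9498 only validates the fit within [1.37, 6.39]; treat ŷ = 88.1423 with caution.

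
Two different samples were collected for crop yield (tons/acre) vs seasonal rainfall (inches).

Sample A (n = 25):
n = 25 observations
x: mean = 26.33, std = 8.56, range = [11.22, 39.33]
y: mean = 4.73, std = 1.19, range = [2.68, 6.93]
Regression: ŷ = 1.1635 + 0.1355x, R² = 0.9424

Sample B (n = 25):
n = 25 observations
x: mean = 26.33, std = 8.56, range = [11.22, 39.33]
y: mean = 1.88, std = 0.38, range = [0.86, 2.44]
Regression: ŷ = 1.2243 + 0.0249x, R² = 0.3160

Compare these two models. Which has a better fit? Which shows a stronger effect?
Model A has the better fit (R² = 0.9424 vs 0.3160). Model A shows the stronger effect (|β₁| = 0.1355 vs 0.0249).

Model Comparison:

Goodness of fit (R²):
- Model A: R² = 0.9424 → 94.24% of variance in crop yield explained
- Model B: R² = 0.3160 → 31.60% of variance in crop yield explained
- 0.9424 > 0.3160 → Model A has the better fit

Which has the larger per-inch effect? (|β₁|)
- Model A: β₁ = 0.1355 → predicted crop yield rises 0.1355 tons/acre per additional inch of rainfall
- Model B: β₁ = 0.0249 → predicted crop yield rises 0.0249 tons/acre per additional inch of rainfall
- |0.1355| > |0.0249| → Model A shows the stronger marginal effect

Notes:
- A steeper slope doesn't make a better model if the scatter around the line is large.
- The two samples could reflect different populations, time periods, or measurement quality.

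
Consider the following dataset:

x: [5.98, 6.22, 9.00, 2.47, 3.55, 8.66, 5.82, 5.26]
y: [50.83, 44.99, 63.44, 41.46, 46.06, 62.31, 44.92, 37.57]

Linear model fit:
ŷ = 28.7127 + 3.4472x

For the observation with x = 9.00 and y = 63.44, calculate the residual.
Residual = 3.7025

The residual is the difference between the actual value and the predicted value:

Residual = y - ŷ

Step 1: Calculate predicted value
ŷ = 28.7127 + 3.4472 × 9.00
ŷ = 59.7375

Step 2: Calculate residual
Residual = 63.44 - 59.7375
Residual = 3.7025

Sign check: y > ŷ, so the point is above the line and the fit underestimates here.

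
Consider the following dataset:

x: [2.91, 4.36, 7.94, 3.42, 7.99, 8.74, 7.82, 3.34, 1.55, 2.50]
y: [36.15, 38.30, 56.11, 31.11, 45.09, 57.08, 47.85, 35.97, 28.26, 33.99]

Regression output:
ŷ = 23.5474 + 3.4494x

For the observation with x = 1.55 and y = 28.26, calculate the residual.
Residual = -0.6340

The residual is the difference between the actual value and the predicted value:

Residual = y - ŷ

Step 1: Calculate predicted value
ŷ = 23.5474 + 3.4494 × 1.55
ŷ = 28.8940

Step 2: Calculate residual
Residual = 28.26 - 28.8940
Residual = -0.6340

Interpretation: the model overestimates the actual value by 0.6340 at this point (negative residual → observation lies below the fitted line).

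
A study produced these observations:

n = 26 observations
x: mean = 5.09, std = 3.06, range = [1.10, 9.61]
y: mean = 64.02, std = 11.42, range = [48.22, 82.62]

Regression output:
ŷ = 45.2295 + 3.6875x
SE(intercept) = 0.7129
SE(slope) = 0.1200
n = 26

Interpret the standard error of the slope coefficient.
The slope 3.6875 is pinned down to within about ±0.1200 (one SE) by these data — relative uncertainty 3.3%, i.e. precise.

SE(β̂₁) = s / √Sxx, where s is the residual standard deviation and Sxx = Σ(x − x̄)². It is the yardstick for how far β̂₁ = 3.6875 could plausibly be from the true slope.

Relative precision:
- SE / |β̂₁| = 0.1200 / 3.6875 = 3.3%
- Rule of thumb (under 20%: precise; 20% to under 50%: moderately precise; 50% or more: imprecise) → precise

Link to the t-test: t = β̂₁ / SE(β̂₁) = 3.6875 / 0.1200 = 30.7292, the statistic for H₀: β₁ = 0.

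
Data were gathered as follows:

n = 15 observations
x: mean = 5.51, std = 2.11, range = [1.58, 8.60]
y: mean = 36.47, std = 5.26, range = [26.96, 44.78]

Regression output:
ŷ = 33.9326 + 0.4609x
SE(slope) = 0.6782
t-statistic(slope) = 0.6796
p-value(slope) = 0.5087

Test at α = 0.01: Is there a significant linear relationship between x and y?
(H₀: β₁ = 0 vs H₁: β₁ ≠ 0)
Fail to reject H₀: p-value = 0.5087 ≥ α = 0.01. The linear relationship is not significant at the 1% level.

Hypothesis test for the slope coefficient:

H₀: β₁ = 0 (no linear relationship)
H₁: β₁ ≠ 0 (linear relationship exists)

Test statistic: t = β̂₁ / SE(β̂₁) = 0.4609 / 0.6782 = 0.6796

With df = 13, the two-sided p-value for |t| = 0.6796 is 0.5087.

Decision rule: reject H₀ if p-value < α.
p-value = 0.5087 ≥ α = 0.01 → fail to reject H₀.

At α = 0.01 the data do not provide convincing evidence of a nonzero slope.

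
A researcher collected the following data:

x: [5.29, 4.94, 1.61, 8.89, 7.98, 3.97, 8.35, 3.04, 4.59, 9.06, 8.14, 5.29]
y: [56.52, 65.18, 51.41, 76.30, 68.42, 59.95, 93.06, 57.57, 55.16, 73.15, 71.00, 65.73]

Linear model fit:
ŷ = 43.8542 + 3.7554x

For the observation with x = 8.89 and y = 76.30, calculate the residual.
Residual = -0.9397

The residual is the difference between the actual value and the predicted value:

Residual = y - ŷ

Step 1: Calculate predicted value
ŷ = 43.8542 + 3.7554 × 8.89
ŷ = 77.2397

Step 2: Calculate residual
Residual = 76.30 - 77.2397
Residual = -0.9397

The residual is negative, so the observed y = 76.30 sits below the regression line (the line overestimates it by 0.9397).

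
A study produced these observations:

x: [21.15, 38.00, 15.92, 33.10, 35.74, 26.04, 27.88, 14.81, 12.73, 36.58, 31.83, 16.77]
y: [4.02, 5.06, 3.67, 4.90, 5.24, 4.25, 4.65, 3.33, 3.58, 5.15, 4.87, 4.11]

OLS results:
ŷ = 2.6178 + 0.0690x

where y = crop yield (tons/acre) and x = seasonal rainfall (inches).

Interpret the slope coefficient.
For each additional inch of rainfall, predicted crop yield increases by approximately 0.0690 tons/acre.

β₁ = 0.0690 is the change in predicted crop yield (tons/acre) per additional inch of rainfall.

Interpretation:
- Rainfall up by 1 inch → predicted crop yield increases by 0.0690 tons/acre
- The effect is assumed constant over the observed range of x (linearity)
- The slope describes association in these data, not necessarily a causal effect

(β₀ = 2.6178 is the fitted value at x = 0 and is not part of the slope interpretation.)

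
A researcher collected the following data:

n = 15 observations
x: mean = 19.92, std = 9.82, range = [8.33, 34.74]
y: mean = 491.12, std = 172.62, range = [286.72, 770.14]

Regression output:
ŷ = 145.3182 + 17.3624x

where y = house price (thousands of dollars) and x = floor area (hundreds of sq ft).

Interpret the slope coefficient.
On average, house price is about 17.3624 thousand dollars higher for every extra hundred sq ft of floor area.

The slope coefficient β₁ = 17.3624 represents the marginal effect of floor area on house price.

Interpretation:
- Floor area up by 1 hundred sq ft → predicted house price increases by 17.3624 thousand dollars
- The effect is assumed constant over the observed range of x (linearity)
- The sign (+) gives the direction; the magnitude 17.3624 gives the size of the effect per hundred sq ft

(β₀ = 145.3182 is the fitted value at x = 0 and is not part of the slope interpretation.)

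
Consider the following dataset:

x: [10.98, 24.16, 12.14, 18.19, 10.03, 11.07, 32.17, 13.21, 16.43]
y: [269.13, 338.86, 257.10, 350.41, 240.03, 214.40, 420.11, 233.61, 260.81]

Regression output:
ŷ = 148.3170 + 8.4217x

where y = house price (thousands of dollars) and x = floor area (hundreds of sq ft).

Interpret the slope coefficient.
An increase of one hundred sq ft in floor area is associated with a 8.4217 thousand dollars increase in predicted house price.

The slope β₁ = 8.4217 gives the rate at which the fitted house price changes with floor area.

Interpretation:
- Floor area up by 1 hundred sq ft → predicted house price increases by 8.4217 thousand dollars
- The effect is assumed constant over the observed range of x (linearity)
- The slope describes association in these data, not necessarily a causal effect

The intercept β₀ = 148.3170 is the predicted house price when floor area = 0; since the smallest observed x is 10.03, this is an extrapolation and mainly anchors the line.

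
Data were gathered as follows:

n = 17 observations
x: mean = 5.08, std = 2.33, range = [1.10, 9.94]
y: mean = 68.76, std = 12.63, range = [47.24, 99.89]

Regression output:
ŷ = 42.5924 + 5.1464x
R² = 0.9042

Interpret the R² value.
The model explains 90.42% of the variance in y (R² = 0.9042), leaving 9.58% unexplained; the fit is strong.

R² (coefficient of determination) measures the proportion of variance in y explained by the regression model.

Here R² = 0.9042:
- Explained: 90.42% of the variation in y
- Unexplained (residual): 100% − 90.42% = 9.58%
- Rule of thumb (below 0.3 weak; 0.3 to below 0.7 moderate; 0.7 and above strong) → strong

Calculation: R² = 1 − (SS_res / SS_tot), where SS_res is the sum of squared residuals and SS_tot the total sum of squares.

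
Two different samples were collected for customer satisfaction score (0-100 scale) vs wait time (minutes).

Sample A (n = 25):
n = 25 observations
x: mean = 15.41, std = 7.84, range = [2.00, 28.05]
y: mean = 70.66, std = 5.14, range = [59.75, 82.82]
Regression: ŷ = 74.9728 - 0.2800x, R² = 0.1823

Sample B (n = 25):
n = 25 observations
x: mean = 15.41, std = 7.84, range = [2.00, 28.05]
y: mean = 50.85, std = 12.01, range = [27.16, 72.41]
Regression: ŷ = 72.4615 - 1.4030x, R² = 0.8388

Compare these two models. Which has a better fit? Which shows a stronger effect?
Model B has the better fit (R² = 0.8388 vs 0.1823). Model B shows the stronger effect (|β₁| = 1.4030 vs 0.2800).

Model Comparison:

Fit — compare R²:
- Model A: R² = 0.1823 → 18.23% of variance in satisfaction score explained
- Model B: R² = 0.8388 → 83.88% of variance in satisfaction score explained
- 0.8388 > 0.1823 → Model B has the better fit

Strength of effect — compare |β₁|:
- Model A: β₁ = -0.2800 → predicted satisfaction score falls 0.2800 points per additional minute of wait time
- Model B: β₁ = -1.4030 → predicted satisfaction score falls 1.4030 points per additional minute of wait time
- |-0.2800| < |-1.4030| → Model B shows the stronger marginal effect

Note: A better fit (higher R²) doesn't necessarily mean a more important relationship.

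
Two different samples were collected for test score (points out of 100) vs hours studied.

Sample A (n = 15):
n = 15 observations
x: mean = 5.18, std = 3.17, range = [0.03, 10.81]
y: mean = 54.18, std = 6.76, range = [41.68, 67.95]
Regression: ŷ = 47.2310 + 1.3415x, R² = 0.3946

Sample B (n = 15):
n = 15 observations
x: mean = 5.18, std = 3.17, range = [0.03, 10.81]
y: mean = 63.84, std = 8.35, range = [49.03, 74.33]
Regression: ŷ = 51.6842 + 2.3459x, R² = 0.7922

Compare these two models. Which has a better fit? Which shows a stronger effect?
Model B has the better fit (R² = 0.7922 vs 0.3946). Model B shows the stronger effect (|β₁| = 2.3459 vs 1.3415).

Model Comparison:

Fit — compare R²:
- Model A: R² = 0.3946 → 39.46% of variance in test score explained
- Model B: R² = 0.7922 → 79.22% of variance in test score explained
- 0.7922 > 0.3946 → Model B has the better fit

Strength of effect — compare |β₁|:
- Model A: β₁ = 1.3415 → predicted test score rises 1.3415 points per additional hour of study time
- Model B: β₁ = 2.3459 → predicted test score rises 2.3459 points per additional hour of study time
- |1.3415| < |2.3459| → Model B shows the stronger marginal effect

Note: The two samples could reflect different populations, time periods, or measurement quality.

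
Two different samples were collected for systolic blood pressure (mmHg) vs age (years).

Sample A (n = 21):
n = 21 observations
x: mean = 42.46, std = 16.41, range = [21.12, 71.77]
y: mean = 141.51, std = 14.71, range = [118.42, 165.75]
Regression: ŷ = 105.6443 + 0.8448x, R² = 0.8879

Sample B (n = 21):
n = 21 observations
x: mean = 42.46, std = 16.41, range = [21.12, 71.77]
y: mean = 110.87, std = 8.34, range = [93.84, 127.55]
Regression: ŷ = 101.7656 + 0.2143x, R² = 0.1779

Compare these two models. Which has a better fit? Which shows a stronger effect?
Model A has the better fit (R² = 0.8879 vs 0.1779). Model A shows the stronger effect (|β₁| = 0.8448 vs 0.2143).

Model Comparison:

Goodness of fit (R²):
- Model A: R² = 0.8879 → 88.79% of variance in blood pressure explained
- Model B: R² = 0.1779 → 17.79% of variance in blood pressure explained
- 0.8879 > 0.1779 → Model A has the better fit

Effect size (slope magnitude):
- Model A: β₁ = 0.8448 → predicted blood pressure rises 0.8448 mmHg per additional year of age
- Model B: β₁ = 0.2143 → predicted blood pressure rises 0.2143 mmHg per additional year of age
- |0.8448| > |0.2143| → Model A shows the stronger marginal effect

Notes:
- The two samples could reflect different populations, time periods, or measurement quality.
- A steeper slope doesn't make a better model if the scatter around the line is large.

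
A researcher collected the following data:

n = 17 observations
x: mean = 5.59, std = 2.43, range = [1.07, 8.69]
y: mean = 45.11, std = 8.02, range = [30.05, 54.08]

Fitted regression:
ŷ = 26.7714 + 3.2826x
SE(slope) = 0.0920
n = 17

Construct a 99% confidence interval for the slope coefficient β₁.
The 99% CI for β₁ is (3.0115, 3.5537)

Confidence interval for the slope:

The 99% CI for β₁ is: β̂₁ ± t*(α/2, n-2) × SE(β̂₁)

Step 1: Find critical t-value
- Confidence level = 0.99
- Degrees of freedom = n - 2 = 17 - 2 = 15
- t*(α/2, 15) = 2.9467

Step 2: Calculate margin of error
Margin = 2.9467 × 0.0920 = 0.2711

Step 3: Construct interval
CI = 3.2826 ± 0.2711
CI = (3.0115, 3.5537)

Interpretation: We are 99% confident that the true slope β₁ lies between 3.0115 and 3.5537.
The interval does not include 0, suggesting a significant linear relationship.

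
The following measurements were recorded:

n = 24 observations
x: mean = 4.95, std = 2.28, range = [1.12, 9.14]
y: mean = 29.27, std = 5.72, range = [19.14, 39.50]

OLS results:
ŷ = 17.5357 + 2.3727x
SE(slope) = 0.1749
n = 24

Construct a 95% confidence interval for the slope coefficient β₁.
The 95% CI for β₁ is (2.0100, 2.7354)

Confidence interval for the slope:

The 95% CI for β₁ is: β̂₁ ± t*(α/2, n-2) × SE(β̂₁)

Step 1: Find critical t-value
- Confidence level = 0.95
- Degrees of freedom = n - 2 = 24 - 2 = 22
- t*(α/2, 22) = 2.0739

Step 2: Calculate margin of error
Margin = 2.0739 × 0.1749 = 0.3627

Step 3: Construct interval
CI = 2.3727 ± 0.3627
CI = (2.0100, 2.7354)

Interpretation: each one-unit increase in x is associated with a change in mean y of between 2.0100 and 2.7354, with 95% confidence.
Both endpoints are positive, so the data support a genuinely positive slope at this confidence level.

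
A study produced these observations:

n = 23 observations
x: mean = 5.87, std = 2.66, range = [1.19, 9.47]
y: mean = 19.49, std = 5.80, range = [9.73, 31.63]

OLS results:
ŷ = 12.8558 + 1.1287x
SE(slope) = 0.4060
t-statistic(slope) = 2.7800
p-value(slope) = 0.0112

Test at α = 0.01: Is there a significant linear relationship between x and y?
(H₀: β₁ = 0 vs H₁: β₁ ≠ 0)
Since p-value = 0.0112 ≥ α = 0.01, fail to reject H₀ — the slope is not significantly different from 0.

Hypothesis test for the slope coefficient:

H₀: β₁ = 0 (no linear relationship)
H₁: β₁ ≠ 0 (linear relationship exists)

Test statistic: t = β̂₁ / SE(β̂₁) = 1.1287 / 0.4060 = 2.7800

With df = 21, the two-sided p-value for |t| = 2.7800 is 0.0112.

Decision rule: reject H₀ if p-value < α.
p-value = 0.0112 ≥ α = 0.01 → fail to reject H₀.

Conclusion: the linear association between x and y is not significant at the 1% level.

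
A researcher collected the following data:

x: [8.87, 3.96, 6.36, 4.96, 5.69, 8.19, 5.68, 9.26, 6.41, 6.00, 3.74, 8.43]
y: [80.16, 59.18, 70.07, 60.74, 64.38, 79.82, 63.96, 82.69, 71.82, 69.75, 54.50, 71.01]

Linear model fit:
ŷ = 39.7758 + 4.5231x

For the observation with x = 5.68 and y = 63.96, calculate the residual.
Residual = -1.5070

The residual is the difference between the actual value and the predicted value:

Residual = y - ŷ

Step 1: Calculate predicted value
ŷ = 39.7758 + 4.5231 × 5.68
ŷ = 65.4670

Step 2: Calculate residual
Residual = 63.96 - 65.4670
Residual = -1.5070

Sign check: y < ŷ, so the point is below the line and the fit overestimates here.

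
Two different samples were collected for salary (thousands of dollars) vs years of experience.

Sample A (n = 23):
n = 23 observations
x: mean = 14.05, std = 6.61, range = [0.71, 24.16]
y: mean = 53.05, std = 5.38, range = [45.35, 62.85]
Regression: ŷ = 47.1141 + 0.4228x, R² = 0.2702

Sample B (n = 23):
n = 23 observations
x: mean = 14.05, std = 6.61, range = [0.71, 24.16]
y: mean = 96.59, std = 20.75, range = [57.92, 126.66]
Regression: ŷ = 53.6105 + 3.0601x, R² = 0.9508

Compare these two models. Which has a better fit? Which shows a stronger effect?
Model B has the better fit (R² = 0.9508 vs 0.2702). Model B shows the stronger effect (|β₁| = 3.0601 vs 0.4228).

Model Comparison:

Which explains more variance? (R²)
- Model A: R² = 0.2702 → 27.02% of variance in salary explained
- Model B: R² = 0.9508 → 95.08% of variance in salary explained
- 0.9508 > 0.2702 → Model B has the better fit

Strength of effect — compare |β₁|:
- Model A: β₁ = 0.4228 → predicted salary rises 0.4228 thousand dollars per additional year of experience
- Model B: β₁ = 3.0601 → predicted salary rises 3.0601 thousand dollars per additional year of experience
- |0.4228| < |3.0601| → Model B shows the stronger marginal effect

Note: The two samples could reflect different populations, time periods, or measurement quality.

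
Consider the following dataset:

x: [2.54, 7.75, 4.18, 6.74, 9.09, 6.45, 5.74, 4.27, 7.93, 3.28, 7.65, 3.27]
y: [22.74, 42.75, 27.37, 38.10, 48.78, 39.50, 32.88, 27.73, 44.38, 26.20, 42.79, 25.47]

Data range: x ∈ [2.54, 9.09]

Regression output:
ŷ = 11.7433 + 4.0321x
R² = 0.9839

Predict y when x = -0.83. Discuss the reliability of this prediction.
ŷ = 8.3967 (extrapolation — x = -0.83 lies outside [2.54, 9.09], so reliability is low).

Prediction calculation:
ŷ = 11.7433 + 4.0321 × (-0.83)
ŷ = 8.3967

Reliability:
- Data range: x ∈ [2.54, 9.09]
- Prediction point: x = -0.83 is 3.37 units below the observed range → this is EXTRAPOLATION, not interpolation

Why that matters here:
- Real relationships often flatten, saturate, or turn nonlinear at extremes
- The linear relationship may not hold outside the observed range

The R² = 0.9839 only validates the fit within [2.54, 9.09]; treat ŷ = 8.3967 with caution.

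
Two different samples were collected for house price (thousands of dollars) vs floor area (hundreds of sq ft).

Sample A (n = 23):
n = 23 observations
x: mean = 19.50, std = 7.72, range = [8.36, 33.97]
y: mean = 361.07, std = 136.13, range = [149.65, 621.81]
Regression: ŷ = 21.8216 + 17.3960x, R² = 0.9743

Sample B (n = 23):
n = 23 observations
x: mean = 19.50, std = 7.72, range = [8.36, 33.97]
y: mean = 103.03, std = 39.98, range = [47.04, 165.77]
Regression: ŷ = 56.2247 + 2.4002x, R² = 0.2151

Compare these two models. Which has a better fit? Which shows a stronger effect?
Model A has the better fit (R² = 0.9743 vs 0.2151). Model A shows the stronger effect (|β₁| = 17.3960 vs 2.4002).

Model Comparison:

Goodness of fit (R²):
- Model A: R² = 0.9743 → 97.43% of variance in house price explained
- Model B: R² = 0.2151 → 21.51% of variance in house price explained
- 0.9743 > 0.2151 → Model A has the better fit

Strength of effect — compare |β₁|:
- Model A: β₁ = 17.3960 → predicted house price rises 17.3960 thousand dollars per additional hundred sq ft of floor area
- Model B: β₁ = 2.4002 → predicted house price rises 2.4002 thousand dollars per additional hundred sq ft of floor area
- |17.3960| > |2.4002| → Model A shows the stronger marginal effect

Note: A better fit (higher R²) doesn't necessarily mean a more important relationship.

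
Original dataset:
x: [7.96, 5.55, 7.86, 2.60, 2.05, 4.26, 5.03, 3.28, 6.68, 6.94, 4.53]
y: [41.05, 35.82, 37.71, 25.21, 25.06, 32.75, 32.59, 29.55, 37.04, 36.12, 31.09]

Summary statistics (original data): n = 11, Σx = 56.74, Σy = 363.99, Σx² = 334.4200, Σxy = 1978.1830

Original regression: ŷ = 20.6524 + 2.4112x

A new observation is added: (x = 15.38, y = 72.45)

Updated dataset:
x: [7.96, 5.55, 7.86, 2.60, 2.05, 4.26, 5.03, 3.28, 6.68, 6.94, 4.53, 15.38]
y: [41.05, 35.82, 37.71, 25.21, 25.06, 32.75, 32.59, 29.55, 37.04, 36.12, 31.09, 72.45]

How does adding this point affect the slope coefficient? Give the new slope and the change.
New slope β₁ = 3.4137 versus 2.4112 before: a change of +1.0025 (+41.6%).

The new point has HIGH LEVERAGE: x = 15.38 is far from the original mean x̄ = 56.74/11 ≈ 5.16 (original range [2.05, 7.96]).

Step 1: Update the sums with the new point (n goes from 11 to 12)
Σx  = 56.74 + 15.38 = 72.12
Σy  = 363.99 + 72.45 = 436.44
Σx² = 334.4200 + 15.38² = 334.4200 + 236.5444 = 570.9644
Σxy = 1978.1830 + 15.38×72.45 = 1978.1830 + 1114.2810 = 3092.4640

Step 2: Recompute the slope with b₁ = (nΣxy − ΣxΣy) / (nΣx² − (Σx)²)
Numerator   = 12×3092.4640 − 72.12×436.44 = 37109.5680 − 31476.0528 = 5633.5152
Denominator = 12×570.9644 − 72.12² = 6851.5728 − 5201.2944 = 1650.2784
b₁(new) = 5633.5152 / 1650.2784 = 3.4137

(Same formula on the original sums: (11×1978.1830 − 56.74×363.99) / (11×334.4200 − 56.74²) = 1107.2204 / 459.1924 = 2.4112, matching the given fit.)

Step 3: Change in slope
Δβ₁ = 3.4137 − 2.4112 = +1.0025
Relative change = +1.0025 / 2.4112 × 100% = +41.6%
→ the slope increases when the point is added.

Because the point sits above the extension of the original line at a high-leverage x, it tilts the fit up.
In practice: check such a point for data-entry or measurement error; examine leverage (hᵢ) and Cook's distance rather than deleting it automatically.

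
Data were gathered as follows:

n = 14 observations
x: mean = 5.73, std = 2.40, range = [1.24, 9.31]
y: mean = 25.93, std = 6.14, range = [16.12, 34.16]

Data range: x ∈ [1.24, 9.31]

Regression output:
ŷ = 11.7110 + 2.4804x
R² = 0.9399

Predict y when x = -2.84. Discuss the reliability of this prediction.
ŷ = 4.6667 (extrapolation — x = -2.84 lies outside [1.24, 9.31], so reliability is low).

Prediction calculation:
ŷ = 11.7110 + 2.4804 × (-2.84)
ŷ = 4.6667

Reliability:
- Data range: x ∈ [1.24, 9.31]
- Prediction point: x = -2.84 is 4.08 units below the observed range → this is EXTRAPOLATION, not interpolation

Why that matters here:
- Real relationships often flatten, saturate, or turn nonlinear at extremes
- R² describes fit only over the sampled x values; it says nothing about behaviour beyond them
- The linear relationship may not hold outside the observed range

A defensible statement: 'if the linear trend continued to x = -2.84, y would be about 4.6667' — the premise is untested.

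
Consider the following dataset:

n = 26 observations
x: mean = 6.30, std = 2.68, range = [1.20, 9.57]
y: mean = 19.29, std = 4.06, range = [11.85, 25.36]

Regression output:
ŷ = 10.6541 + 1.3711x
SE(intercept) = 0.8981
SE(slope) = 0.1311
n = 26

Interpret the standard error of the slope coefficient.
SE(β̂₁) = 0.1311 is the estimated standard deviation of the slope estimate across repeated samples; relative to β̂₁ = 1.3711 that is 9.6%, a precise estimate.

What SE measures:
- The standard error quantifies the sampling variability of the coefficient estimate
- It is the estimated standard deviation of β̂₁ across hypothetical repeated samples of the same size
- Smaller SE → more precise estimate

Relative precision:
- SE / |β̂₁| = 0.1311 / 1.3711 = 9.6%
- Rule of thumb (under 20%: precise; 20% to under 50%: moderately precise; 50% or more: imprecise) → precise

Link to the t-test: t = β̂₁ / SE(β̂₁) = 1.3711 / 0.1311 = 10.4584, the statistic for H₀: β₁ = 0.

What drives SE(β̂₁): larger n (here n = 26) → smaller SE; more residual scatter → larger SE.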